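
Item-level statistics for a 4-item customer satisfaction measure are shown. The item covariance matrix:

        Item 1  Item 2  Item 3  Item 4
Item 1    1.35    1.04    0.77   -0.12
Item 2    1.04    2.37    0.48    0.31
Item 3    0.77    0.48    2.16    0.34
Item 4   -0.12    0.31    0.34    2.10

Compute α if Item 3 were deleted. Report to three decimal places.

Remaining items: Item 1, Item 2, Item 4 (k = 3).
Σσ²ᵢ = 1.35 + 2.37 + 2.10 = 5.82
Var(T) = 5.82 + 2 × 1.23 = 8.28
α (item deleted) = (3/2)·(1 − 5.82/8.28) = 0.446

α = 0.446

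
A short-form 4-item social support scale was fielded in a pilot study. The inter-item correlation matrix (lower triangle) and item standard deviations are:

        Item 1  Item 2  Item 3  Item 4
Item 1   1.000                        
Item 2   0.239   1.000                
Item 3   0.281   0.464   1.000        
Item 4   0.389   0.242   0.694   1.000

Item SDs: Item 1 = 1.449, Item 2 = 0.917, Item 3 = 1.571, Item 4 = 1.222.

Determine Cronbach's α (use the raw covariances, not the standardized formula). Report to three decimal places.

α = 0.709

Σσ²ᵢ = 1.449² + 0.917² + 1.571² + 1.222² = 6.9018
Covariances σ_ij = r_ij · s_i · s_j:
  σ(Item 1,Item 2) = 0.239 × 1.449 × 0.917 = 0.3176
  σ(Item 1,Item 3) = 0.281 × 1.449 × 1.571 = 0.6397
  σ(Item 1,Item 4) = 0.389 × 1.449 × 1.222 = 0.6888
  σ(Item 2,Item 3) = 0.464 × 0.917 × 1.571 = 0.6684
  σ(Item 2,Item 4) = 0.242 × 0.917 × 1.222 = 0.2712
  σ(Item 3,Item 4) = 0.694 × 1.571 × 1.222 = 1.3323
σ²_T = Σσ²ᵢ + 2·Σσ_ij = 6.9018 + 2 × 3.9180 = 14.7378
α = (4/3)·(1 − 6.9018/14.7378) = 0.709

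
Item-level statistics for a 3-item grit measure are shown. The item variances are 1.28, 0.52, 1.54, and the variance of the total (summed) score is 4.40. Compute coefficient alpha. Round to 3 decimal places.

coefficient alpha = 0.361

Σσ²ᵢ = 1.28 + 0.52 + 1.54 = 3.34
α = (k/(k−1))·(1 − Σσ²ᵢ/σ²_T) = (3/2)·(1 − 3.34/4.40) = 0.361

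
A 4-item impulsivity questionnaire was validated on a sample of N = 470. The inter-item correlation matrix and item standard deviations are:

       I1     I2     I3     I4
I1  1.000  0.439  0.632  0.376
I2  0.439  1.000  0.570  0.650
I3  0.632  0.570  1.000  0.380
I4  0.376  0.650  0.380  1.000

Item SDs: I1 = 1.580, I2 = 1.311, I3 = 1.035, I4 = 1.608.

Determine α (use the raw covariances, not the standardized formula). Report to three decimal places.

α = 0.787

Σσ²ᵢ = 1.580² + 1.311² + 1.035² + 1.608² = 7.8720
Covariances σ_ij = r_ij · s_i · s_j:
  σ(I1,I2) = 0.439 × 1.580 × 1.311 = 0.9093
  σ(I1,I3) = 0.632 × 1.580 × 1.035 = 1.0335
  σ(I1,I4) = 0.376 × 1.580 × 1.608 = 0.9553
  σ(I2,I3) = 0.570 × 1.311 × 1.035 = 0.7734
  σ(I2,I4) = 0.650 × 1.311 × 1.608 = 1.3703
  σ(I3,I4) = 0.380 × 1.035 × 1.608 = 0.6324
σ²_T = Σσ²ᵢ + 2·Σσ_ij = 7.8720 + 2 × 5.6742 = 19.2204
α = (4/3)·(1 − 7.8720/19.2204) = 0.787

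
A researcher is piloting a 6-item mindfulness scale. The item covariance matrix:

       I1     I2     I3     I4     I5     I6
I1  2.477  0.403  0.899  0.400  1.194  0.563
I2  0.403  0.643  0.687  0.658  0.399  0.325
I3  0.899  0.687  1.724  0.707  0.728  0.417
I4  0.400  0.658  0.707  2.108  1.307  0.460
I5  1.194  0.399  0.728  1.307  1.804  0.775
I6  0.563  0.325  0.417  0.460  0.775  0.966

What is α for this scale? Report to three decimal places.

α = 0.805

Σσ²ᵢ = 2.477 + 0.643 + 1.724 + 2.108 + 1.804 + 0.966 = 9.722
Σ_{i<j} σ_ij = 9.922
Var(T) = 9.722 + 2 × 9.922 = 29.566
α = (k/(k−1))·(1 − Σσ²ᵢ/Var(T)) = (6/5)·(1 − 9.722/29.566) = 0.805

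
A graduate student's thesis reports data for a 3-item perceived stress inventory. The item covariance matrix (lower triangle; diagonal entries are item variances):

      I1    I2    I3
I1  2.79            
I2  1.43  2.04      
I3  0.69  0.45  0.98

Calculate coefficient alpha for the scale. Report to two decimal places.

Σσᵢ² = 2.79 + 2.04 + 0.98 = 5.81
Sum of the distinct covariances = 2.57
Var(T) = 5.81 + 2 × 2.57 = 10.95
α = (k/(k−1))·(1 − Σσᵢ²/Var(T)) = (3/2)·(1 − 5.81/10.95) = 0.70

coefficient alpha = 0.70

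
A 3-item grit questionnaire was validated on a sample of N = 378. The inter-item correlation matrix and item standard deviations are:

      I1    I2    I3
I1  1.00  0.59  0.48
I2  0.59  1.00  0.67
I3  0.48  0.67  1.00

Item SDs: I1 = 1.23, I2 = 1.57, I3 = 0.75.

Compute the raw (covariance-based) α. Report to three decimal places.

α = 0.766

Σσ²ᵢ = 1.23² + 1.57² + 0.75² = 4.5403
Covariances σ_ij = r_ij · s_i · s_j:
  σ(I1,I2) = 0.59 × 1.23 × 1.57 = 1.1393
  σ(I1,I3) = 0.48 × 1.23 × 0.75 = 0.4428
  σ(I2,I3) = 0.67 × 1.57 × 0.75 = 0.7889
σ²_T = Σσ²ᵢ + 2·Σσ_ij = 4.5403 + 2 × 2.3710 = 9.2823
α = (3/2)·(1 − 4.5403/9.2823) = 0.766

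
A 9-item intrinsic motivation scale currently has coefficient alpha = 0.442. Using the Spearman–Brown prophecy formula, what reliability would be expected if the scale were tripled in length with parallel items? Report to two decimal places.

predicted reliability = 0.70

Length factor m = 3
α' = m·α / (1 + (m−1)·α)
   = 3 × 0.442 / (1 + (3 − 1) × 0.442)
   = 1.3260 / 1.8840 = 0.70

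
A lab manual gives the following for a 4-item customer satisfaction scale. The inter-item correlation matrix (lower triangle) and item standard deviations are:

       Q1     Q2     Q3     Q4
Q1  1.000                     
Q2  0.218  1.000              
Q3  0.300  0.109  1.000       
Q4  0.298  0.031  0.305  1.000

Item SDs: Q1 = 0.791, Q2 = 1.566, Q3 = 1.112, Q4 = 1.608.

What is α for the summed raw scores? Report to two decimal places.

α = 0.44

Σσ²ᵢ = 0.791² + 1.566² + 1.112² + 1.608² = 6.9002
Covariances σ_ij = r_ij · s_i · s_j:
  σ(Q1,Q2) = 0.218 × 0.791 × 1.566 = 0.2700
  σ(Q1,Q3) = 0.300 × 0.791 × 1.112 = 0.2639
  σ(Q1,Q4) = 0.298 × 0.791 × 1.608 = 0.3790
  σ(Q2,Q3) = 0.109 × 1.566 × 1.112 = 0.1898
  σ(Q2,Q4) = 0.031 × 1.566 × 1.608 = 0.0781
  σ(Q3,Q4) = 0.305 × 1.112 × 1.608 = 0.5454
σ²_T = Σσ²ᵢ + 2·Σσ_ij = 6.9002 + 2 × 1.7262 = 10.3526
α = (4/3)·(1 − 6.9002/10.3526) = 0.44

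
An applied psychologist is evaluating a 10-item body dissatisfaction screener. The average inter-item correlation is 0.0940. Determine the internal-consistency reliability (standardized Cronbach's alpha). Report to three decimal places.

standardized Cronbach's alpha = 0.509

Standardized α = k·r̄ / (1 + (k−1)·r̄) = 10 × 0.0940 / (1 + 9 × 0.0940)
  = 0.9400 / 1.8460 = 0.509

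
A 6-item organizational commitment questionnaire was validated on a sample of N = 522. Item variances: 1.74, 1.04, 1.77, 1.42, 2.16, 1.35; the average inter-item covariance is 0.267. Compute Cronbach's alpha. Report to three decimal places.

sum of item variances = 1.74 + 1.04 + 1.77 + 1.42 + 2.16 + 1.35 = 9.48
Sum of the 15 distinct covariances = 15 × 0.267 = 4.005
σ²_total = sum of item variances + 2·Σcov = 9.48 + 2 × 4.005 = 17.490
α = (6/5)·(1 − 9.48/17.490) = 0.550

Cronbach's alpha = 0.550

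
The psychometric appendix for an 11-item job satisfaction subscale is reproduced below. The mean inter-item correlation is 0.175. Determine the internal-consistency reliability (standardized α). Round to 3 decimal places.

Standardized α = k·r̄ / (1 + (k−1)·r̄) = 11 × 0.175 / (1 + 10 × 0.175)
  = 1.9250 / 2.7500 = 0.700

standardized α = 0.700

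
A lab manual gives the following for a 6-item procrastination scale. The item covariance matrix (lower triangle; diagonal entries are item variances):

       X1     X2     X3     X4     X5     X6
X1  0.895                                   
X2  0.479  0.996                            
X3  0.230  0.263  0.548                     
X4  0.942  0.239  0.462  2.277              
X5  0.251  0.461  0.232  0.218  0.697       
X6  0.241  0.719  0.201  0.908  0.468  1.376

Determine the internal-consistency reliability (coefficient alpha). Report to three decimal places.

α = 0.780

ΣVar(i) = 0.895 + 0.996 + 0.548 + 2.277 + 0.697 + 1.376 = 6.789
Sum of the distinct covariances = 6.314
σ²_total = 6.789 + 2 × 6.314 = 19.417
α = (k/(k−1))·(1 − ΣVar(i)/σ²_total) = (6/5)·(1 − 6.789/19.417) = 0.780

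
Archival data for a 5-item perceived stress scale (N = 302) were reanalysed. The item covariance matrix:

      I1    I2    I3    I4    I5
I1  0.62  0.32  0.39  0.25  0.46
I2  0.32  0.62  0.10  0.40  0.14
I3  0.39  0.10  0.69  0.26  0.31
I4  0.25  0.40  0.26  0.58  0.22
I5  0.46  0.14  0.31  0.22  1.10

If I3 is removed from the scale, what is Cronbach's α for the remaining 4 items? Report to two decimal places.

Cronbach's α = 0.73

Remaining items: I1, I2, I4, I5 (k = 4).
sum of item variances = 0.62 + 0.62 + 0.58 + 1.10 = 2.92
total variance = 2.92 + 2 × 1.79 = 6.50
α (item deleted) = (4/3)·(1 − 2.92/6.50) = 0.73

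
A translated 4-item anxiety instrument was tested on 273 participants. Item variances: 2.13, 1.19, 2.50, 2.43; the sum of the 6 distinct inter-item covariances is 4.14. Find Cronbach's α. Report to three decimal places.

α = 0.668

Σσᵢ² = 2.13 + 1.19 + 2.50 + 2.43 = 8.25
Sum of distinct covariances = 4.14
σ²_total = Σσᵢ² + 2·Σcov = 8.25 + 2 × 4.14 = 16.53
α = (4/3)·(1 − 8.25/16.53) = 0.668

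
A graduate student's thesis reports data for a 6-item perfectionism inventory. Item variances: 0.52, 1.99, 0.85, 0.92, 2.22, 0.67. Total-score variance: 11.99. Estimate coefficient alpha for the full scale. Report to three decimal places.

Σσ²ᵢ = 0.52 + 1.99 + 0.85 + 0.92 + 2.22 + 0.67 = 7.17
α = (k/(k−1))·(1 − Σσ²ᵢ/total variance) = (6/5)·(1 − 7.17/11.99) = 0.482

coefficient alpha = 0.482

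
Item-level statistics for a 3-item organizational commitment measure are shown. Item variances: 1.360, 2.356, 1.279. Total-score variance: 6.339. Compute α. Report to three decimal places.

α = 0.318

ΣVar(i) = 1.360 + 2.356 + 1.279 = 4.995
α = (k/(k−1))·(1 − ΣVar(i)/σ²_total) = (3/2)·(1 − 4.995/6.339) = 0.318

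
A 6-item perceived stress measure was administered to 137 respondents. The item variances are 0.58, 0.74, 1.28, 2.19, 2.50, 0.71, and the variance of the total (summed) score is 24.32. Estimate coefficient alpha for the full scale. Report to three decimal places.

coefficient alpha = 0.805

ΣVar(i) = 0.58 + 0.74 + 1.28 + 2.19 + 2.50 + 0.71 = 8.00
α = (k/(k−1))·(1 − ΣVar(i)/σ²_T) = (6/5)·(1 − 8.00/24.32) = 0.805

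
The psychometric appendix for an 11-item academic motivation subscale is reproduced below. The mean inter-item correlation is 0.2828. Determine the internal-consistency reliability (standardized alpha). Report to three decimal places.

standardized alpha = 0.813

Standardized α = k·r̄ / (1 + (k−1)·r̄) = 11 × 0.2828 / (1 + 10 × 0.2828)
  = 3.1108 / 3.8280 = 0.813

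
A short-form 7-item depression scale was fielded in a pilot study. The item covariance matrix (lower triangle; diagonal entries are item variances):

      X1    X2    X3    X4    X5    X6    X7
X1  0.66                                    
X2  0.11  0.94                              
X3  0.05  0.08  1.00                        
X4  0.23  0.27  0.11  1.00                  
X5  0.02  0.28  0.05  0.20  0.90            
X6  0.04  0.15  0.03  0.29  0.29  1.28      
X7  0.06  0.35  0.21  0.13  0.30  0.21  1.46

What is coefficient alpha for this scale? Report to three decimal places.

ΣVar(i) = 0.66 + 0.94 + 1.00 + 1.00 + 0.90 + 1.28 + 1.46 = 7.24
Sum of off-diagonal covariances = 3.46
σ²_T = 7.24 + 2 × 3.46 = 14.16
α = (k/(k−1))·(1 − ΣVar(i)/σ²_T) = (7/6)·(1 − 7.24/14.16) = 0.570

coefficient alpha = 0.570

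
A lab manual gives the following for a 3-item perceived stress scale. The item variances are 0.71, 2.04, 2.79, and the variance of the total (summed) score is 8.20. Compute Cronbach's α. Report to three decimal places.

Σσᵢ² = 0.71 + 2.04 + 2.79 = 5.54
α = (k/(k−1))·(1 − Σσᵢ²/total variance) = (3/2)·(1 − 5.54/8.20) = 0.487

Cronbach's α = 0.487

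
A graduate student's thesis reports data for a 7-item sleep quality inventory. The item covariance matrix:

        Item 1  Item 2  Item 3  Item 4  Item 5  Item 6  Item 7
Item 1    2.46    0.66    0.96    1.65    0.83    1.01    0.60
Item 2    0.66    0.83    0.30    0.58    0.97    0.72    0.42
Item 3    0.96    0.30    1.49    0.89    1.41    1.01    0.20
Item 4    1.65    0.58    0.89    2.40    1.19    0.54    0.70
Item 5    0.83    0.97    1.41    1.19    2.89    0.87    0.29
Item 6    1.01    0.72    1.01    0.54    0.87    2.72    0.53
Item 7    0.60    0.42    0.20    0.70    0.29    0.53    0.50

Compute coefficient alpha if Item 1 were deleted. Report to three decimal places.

coefficient alpha = 0.795

Remaining items: Item 2, Item 3, Item 4, Item 5, Item 6, Item 7 (k = 6).
sum of item variances = 0.83 + 1.49 + 2.40 + 2.89 + 2.72 + 0.50 = 10.83
Var(T) = 10.83 + 2 × 10.62 = 32.07
α (item deleted) = (6/5)·(1 − 10.83/32.07) = 0.795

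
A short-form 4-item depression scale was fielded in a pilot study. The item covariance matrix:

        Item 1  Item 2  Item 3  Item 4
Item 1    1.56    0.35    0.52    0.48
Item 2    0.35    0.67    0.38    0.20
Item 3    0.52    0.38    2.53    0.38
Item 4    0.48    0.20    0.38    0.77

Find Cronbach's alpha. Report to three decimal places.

Cronbach's alpha = 0.607

Σσ²ᵢ = 1.56 + 0.67 + 2.53 + 0.77 = 5.53
Sum of the distinct covariances = 2.31
σ²_total = 5.53 + 2 × 2.31 = 10.15
α = (k/(k−1))·(1 − Σσ²ᵢ/σ²_total) = (4/3)·(1 − 5.53/10.15) = 0.607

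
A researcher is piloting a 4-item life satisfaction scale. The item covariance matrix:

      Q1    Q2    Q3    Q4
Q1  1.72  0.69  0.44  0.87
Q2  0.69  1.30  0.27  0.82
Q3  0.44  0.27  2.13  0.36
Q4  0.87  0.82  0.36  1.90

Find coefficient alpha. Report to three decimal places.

coefficient alpha = 0.659

sum of item variances = 1.72 + 1.30 + 2.13 + 1.90 = 7.05
Sum of the distinct covariances = 3.45
Var(T) = 7.05 + 2 × 3.45 = 13.95
α = (k/(k−1))·(1 − sum of item variances/Var(T)) = (4/3)·(1 − 7.05/13.95) = 0.659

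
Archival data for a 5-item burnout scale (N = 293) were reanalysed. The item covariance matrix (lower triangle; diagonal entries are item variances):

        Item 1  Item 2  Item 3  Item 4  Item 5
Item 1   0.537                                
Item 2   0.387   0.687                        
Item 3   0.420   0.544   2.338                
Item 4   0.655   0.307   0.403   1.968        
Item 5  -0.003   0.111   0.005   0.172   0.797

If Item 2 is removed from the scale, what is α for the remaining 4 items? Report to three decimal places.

α = 0.493

Remaining items: Item 1, Item 3, Item 4, Item 5 (k = 4).
sum of item variances = 0.537 + 2.338 + 1.968 + 0.797 = 5.640
total variance = 5.640 + 2 × 1.652 = 8.944
α (item deleted) = (4/3)·(1 − 5.640/8.944) = 0.493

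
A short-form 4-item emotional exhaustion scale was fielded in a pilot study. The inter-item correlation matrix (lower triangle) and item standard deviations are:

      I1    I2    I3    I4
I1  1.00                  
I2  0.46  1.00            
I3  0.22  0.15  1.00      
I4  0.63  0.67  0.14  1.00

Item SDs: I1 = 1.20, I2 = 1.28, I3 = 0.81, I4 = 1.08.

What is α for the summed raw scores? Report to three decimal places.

α = 0.727

Σσ²ᵢ = 1.20² + 1.28² + 0.81² + 1.08² = 4.9009
Covariances σ_ij = r_ij · s_i · s_j:
  σ(I1,I2) = 0.46 × 1.20 × 1.28 = 0.7066
  σ(I1,I3) = 0.22 × 1.20 × 0.81 = 0.2138
  σ(I1,I4) = 0.63 × 1.20 × 1.08 = 0.8165
  σ(I2,I3) = 0.15 × 1.28 × 0.81 = 0.1555
  σ(I2,I4) = 0.67 × 1.28 × 1.08 = 0.9262
  σ(I3,I4) = 0.14 × 0.81 × 1.08 = 0.1225
σ²_T = Σσ²ᵢ + 2·Σσ_ij = 4.9009 + 2 × 2.9411 = 10.7831
α = (4/3)·(1 − 4.9009/10.7831) = 0.727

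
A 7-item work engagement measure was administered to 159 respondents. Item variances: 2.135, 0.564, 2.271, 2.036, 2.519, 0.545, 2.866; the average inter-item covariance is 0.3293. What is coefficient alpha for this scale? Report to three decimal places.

coefficient alpha = 0.603

Σσᵢ² = 2.135 + 0.564 + 2.271 + 2.036 + 2.519 + 0.545 + 2.866 = 12.936
Sum of the 21 distinct covariances = 21 × 0.3293 = 6.9153
total variance = Σσᵢ² + 2·Σcov = 12.936 + 2 × 6.9153 = 26.7666
α = (7/6)·(1 − 12.936/26.7666) = 0.603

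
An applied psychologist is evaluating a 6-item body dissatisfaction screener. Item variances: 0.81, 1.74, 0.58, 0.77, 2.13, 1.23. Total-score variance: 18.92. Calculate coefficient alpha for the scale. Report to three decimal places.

ΣVar(i) = 0.81 + 1.74 + 0.58 + 0.77 + 2.13 + 1.23 = 7.26
α = (k/(k−1))·(1 − ΣVar(i)/σ²_T) = (6/5)·(1 − 7.26/18.92) = 0.740

coefficient alpha = 0.740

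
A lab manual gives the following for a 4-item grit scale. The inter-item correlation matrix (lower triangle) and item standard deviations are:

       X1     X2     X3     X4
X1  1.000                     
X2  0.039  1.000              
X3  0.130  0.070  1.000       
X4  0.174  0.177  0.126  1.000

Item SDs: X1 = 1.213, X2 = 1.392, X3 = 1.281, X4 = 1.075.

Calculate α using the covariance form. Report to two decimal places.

Σσ²ᵢ = 1.213² + 1.392² + 1.281² + 1.075² = 6.2056
Covariances σ_ij = r_ij · s_i · s_j:
  σ(X1,X2) = 0.039 × 1.213 × 1.392 = 0.0659
  σ(X1,X3) = 0.130 × 1.213 × 1.281 = 0.2020
  σ(X1,X4) = 0.174 × 1.213 × 1.075 = 0.2269
  σ(X2,X3) = 0.070 × 1.392 × 1.281 = 0.1248
  σ(X2,X4) = 0.177 × 1.392 × 1.075 = 0.2649
  σ(X3,X4) = 0.126 × 1.281 × 1.075 = 0.1735
σ²_T = Σσ²ᵢ + 2·Σσ_ij = 6.2056 + 2 × 1.0580 = 8.3216
α = (4/3)·(1 − 6.2056/8.3216) = 0.34

α = 0.34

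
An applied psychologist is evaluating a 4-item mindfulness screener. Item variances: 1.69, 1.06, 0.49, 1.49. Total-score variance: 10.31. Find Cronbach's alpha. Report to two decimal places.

ΣVar(i) = 1.69 + 1.06 + 0.49 + 1.49 = 4.73
α = (k/(k−1))·(1 − ΣVar(i)/σ²_total) = (4/3)·(1 − 4.73/10.31) = 0.72

Cronbach's alpha = 0.72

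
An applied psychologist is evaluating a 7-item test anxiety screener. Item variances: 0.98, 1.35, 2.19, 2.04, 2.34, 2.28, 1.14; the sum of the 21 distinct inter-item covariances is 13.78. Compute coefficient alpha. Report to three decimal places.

ΣVar(i) = 0.98 + 1.35 + 2.19 + 2.04 + 2.34 + 2.28 + 1.14 = 12.32
Sum of distinct covariances = 13.78
Var(T) = ΣVar(i) + 2·Σcov = 12.32 + 2 × 13.78 = 39.88
α = (7/6)·(1 − 12.32/39.88) = 0.806

α = 0.806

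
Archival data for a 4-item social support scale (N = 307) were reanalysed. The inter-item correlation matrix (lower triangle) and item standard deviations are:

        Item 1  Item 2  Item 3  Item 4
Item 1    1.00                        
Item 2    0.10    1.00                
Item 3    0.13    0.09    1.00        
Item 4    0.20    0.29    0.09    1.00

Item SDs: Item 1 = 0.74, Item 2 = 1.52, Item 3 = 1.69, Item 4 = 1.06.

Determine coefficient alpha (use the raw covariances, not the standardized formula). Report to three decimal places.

α = 0.366

Σσ²ᵢ = 0.74² + 1.52² + 1.69² + 1.06² = 6.8377
Covariances σ_ij = r_ij · s_i · s_j:
  σ(Item 1,Item 2) = 0.10 × 0.74 × 1.52 = 0.1125
  σ(Item 1,Item 3) = 0.13 × 0.74 × 1.69 = 0.1626
  σ(Item 1,Item 4) = 0.20 × 0.74 × 1.06 = 0.1569
  σ(Item 2,Item 3) = 0.09 × 1.52 × 1.69 = 0.2312
  σ(Item 2,Item 4) = 0.29 × 1.52 × 1.06 = 0.4672
  σ(Item 3,Item 4) = 0.09 × 1.69 × 1.06 = 0.1612
σ²_T = Σσ²ᵢ + 2·Σσ_ij = 6.8377 + 2 × 1.2916 = 9.4209
α = (4/3)·(1 − 6.8377/9.4209) = 0.366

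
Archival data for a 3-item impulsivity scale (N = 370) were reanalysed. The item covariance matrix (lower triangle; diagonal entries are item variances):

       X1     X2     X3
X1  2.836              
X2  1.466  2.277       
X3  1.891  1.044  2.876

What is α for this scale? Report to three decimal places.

α = 0.786

ΣVar(i) = 2.836 + 2.277 + 2.876 = 7.989
Sum of off-diagonal covariances = 4.401
total variance = 7.989 + 2 × 4.401 = 16.791
α = (k/(k−1))·(1 − ΣVar(i)/total variance) = (3/2)·(1 − 7.989/16.791) = 0.786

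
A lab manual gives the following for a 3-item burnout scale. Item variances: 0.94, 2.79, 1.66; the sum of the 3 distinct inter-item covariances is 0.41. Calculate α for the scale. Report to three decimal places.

α = 0.198

Σσᵢ² = 0.94 + 2.79 + 1.66 = 5.39
Sum of distinct covariances = 0.41
σ²_T = Σσᵢ² + 2·Σcov = 5.39 + 2 × 0.41 = 6.21
α = (3/2)·(1 − 5.39/6.21) = 0.198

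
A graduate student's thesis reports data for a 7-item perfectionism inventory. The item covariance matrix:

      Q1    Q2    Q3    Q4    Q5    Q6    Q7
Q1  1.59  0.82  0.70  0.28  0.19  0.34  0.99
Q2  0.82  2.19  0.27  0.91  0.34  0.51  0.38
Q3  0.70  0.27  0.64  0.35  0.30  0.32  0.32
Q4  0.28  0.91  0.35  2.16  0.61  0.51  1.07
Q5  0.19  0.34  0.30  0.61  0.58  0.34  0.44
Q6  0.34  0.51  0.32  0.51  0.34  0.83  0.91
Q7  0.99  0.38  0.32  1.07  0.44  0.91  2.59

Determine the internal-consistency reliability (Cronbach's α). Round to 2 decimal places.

sum of item variances = 1.59 + 2.19 + 0.64 + 2.16 + 0.58 + 0.83 + 2.59 = 10.58
Σ_{i<j} σ_ij = 10.90
σ²_T = 10.58 + 2 × 10.90 = 32.38
α = (k/(k−1))·(1 − sum of item variances/σ²_T) = (7/6)·(1 − 10.58/32.38) = 0.79

α = 0.79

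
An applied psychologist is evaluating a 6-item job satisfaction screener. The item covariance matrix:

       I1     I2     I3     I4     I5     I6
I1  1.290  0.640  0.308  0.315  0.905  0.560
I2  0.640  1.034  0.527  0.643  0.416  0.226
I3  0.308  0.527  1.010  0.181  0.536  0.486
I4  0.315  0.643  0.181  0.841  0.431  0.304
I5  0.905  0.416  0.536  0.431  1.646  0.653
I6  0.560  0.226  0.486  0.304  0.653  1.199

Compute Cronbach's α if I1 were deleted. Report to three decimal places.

Remaining items: I2, I3, I4, I5, I6 (k = 5).
Σσᵢ² = 1.034 + 1.010 + 0.841 + 1.646 + 1.199 = 5.730
total variance = 5.730 + 2 × 4.403 = 14.536
α (item deleted) = (5/4)·(1 − 5.730/14.536) = 0.757

α = 0.757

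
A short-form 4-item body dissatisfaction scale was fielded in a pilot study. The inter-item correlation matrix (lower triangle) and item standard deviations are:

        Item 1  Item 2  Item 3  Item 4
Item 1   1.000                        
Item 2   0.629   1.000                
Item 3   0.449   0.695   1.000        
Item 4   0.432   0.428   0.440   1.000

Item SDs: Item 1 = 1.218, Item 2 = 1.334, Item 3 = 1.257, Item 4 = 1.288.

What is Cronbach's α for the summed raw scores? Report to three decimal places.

Cronbach's α = 0.808

Σσ²ᵢ = 1.218² + 1.334² + 1.257² + 1.288² = 6.5021
Covariances σ_ij = r_ij · s_i · s_j:
  σ(Item 1,Item 2) = 0.629 × 1.218 × 1.334 = 1.0220
  σ(Item 1,Item 3) = 0.449 × 1.218 × 1.257 = 0.6874
  σ(Item 1,Item 4) = 0.432 × 1.218 × 1.288 = 0.6777
  σ(Item 2,Item 3) = 0.695 × 1.334 × 1.257 = 1.1654
  σ(Item 2,Item 4) = 0.428 × 1.334 × 1.288 = 0.7354
  σ(Item 3,Item 4) = 0.440 × 1.257 × 1.288 = 0.7124
σ²_T = Σσ²ᵢ + 2·Σσ_ij = 6.5021 + 2 × 5.0003 = 16.5027
α = (4/3)·(1 − 6.5021/16.5027) = 0.808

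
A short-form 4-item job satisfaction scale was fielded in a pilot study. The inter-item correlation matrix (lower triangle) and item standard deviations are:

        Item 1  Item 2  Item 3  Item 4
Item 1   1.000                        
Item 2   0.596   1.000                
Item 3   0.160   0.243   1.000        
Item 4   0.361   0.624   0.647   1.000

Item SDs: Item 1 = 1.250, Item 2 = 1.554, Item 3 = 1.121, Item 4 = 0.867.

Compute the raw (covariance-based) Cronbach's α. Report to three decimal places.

Cronbach's α = 0.734

Σσ²ᵢ = 1.250² + 1.554² + 1.121² + 0.867² = 5.9857
Covariances σ_ij = r_ij · s_i · s_j:
  σ(Item 1,Item 2) = 0.596 × 1.250 × 1.554 = 1.1577
  σ(Item 1,Item 3) = 0.160 × 1.250 × 1.121 = 0.2242
  σ(Item 1,Item 4) = 0.361 × 1.250 × 0.867 = 0.3912
  σ(Item 2,Item 3) = 0.243 × 1.554 × 1.121 = 0.4233
  σ(Item 2,Item 4) = 0.624 × 1.554 × 0.867 = 0.8407
  σ(Item 3,Item 4) = 0.647 × 1.121 × 0.867 = 0.6288
σ²_T = Σσ²ᵢ + 2·Σσ_ij = 5.9857 + 2 × 3.6659 = 13.3175
α = (4/3)·(1 − 5.9857/13.3175) = 0.734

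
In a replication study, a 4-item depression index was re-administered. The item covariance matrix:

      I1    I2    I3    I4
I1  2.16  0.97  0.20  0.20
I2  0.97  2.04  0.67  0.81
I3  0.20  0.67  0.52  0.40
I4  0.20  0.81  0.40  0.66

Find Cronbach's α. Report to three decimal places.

sum of item variances = 2.16 + 2.04 + 0.52 + 0.66 = 5.38
Sum of off-diagonal covariances = 3.25
Var(T) = 5.38 + 2 × 3.25 = 11.88
α = (k/(k−1))·(1 − sum of item variances/Var(T)) = (4/3)·(1 − 5.38/11.88) = 0.730

Cronbach's α = 0.730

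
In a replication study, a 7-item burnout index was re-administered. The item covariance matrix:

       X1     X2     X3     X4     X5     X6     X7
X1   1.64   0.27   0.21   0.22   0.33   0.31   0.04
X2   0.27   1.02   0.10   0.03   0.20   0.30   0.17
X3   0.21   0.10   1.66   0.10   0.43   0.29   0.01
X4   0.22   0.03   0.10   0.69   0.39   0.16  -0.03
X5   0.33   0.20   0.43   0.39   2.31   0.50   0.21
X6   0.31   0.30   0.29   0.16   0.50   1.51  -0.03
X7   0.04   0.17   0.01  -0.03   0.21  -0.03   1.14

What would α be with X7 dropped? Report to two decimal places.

α = 0.56

Remaining items: X1, X2, X3, X4, X5, X6 (k = 6).
Σσᵢ² = 1.64 + 1.02 + 1.66 + 0.69 + 2.31 + 1.51 = 8.83
total variance = 8.83 + 2 × 3.84 = 16.51
α (item deleted) = (6/5)·(1 − 8.83/16.51) = 0.56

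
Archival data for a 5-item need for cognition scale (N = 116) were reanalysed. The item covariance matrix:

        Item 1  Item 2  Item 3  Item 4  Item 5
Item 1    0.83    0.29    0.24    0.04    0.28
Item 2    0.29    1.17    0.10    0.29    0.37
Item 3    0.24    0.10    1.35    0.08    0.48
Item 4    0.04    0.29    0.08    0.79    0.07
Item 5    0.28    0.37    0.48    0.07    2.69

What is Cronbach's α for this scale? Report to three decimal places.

sum of item variances = 0.83 + 1.17 + 1.35 + 0.79 + 2.69 = 6.83
Σ_{i<j} σ_ij = 2.24
total variance = 6.83 + 2 × 2.24 = 11.31
α = (k/(k−1))·(1 − sum of item variances/total variance) = (5/4)·(1 − 6.83/11.31) = 0.495

Cronbach's α = 0.495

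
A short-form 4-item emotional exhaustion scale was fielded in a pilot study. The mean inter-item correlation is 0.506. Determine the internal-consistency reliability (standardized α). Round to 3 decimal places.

standardized α = 0.804

Standardized α = k·r̄ / (1 + (k−1)·r̄) = 4 × 0.506 / (1 + 3 × 0.506)
  = 2.0240 / 2.5180 = 0.804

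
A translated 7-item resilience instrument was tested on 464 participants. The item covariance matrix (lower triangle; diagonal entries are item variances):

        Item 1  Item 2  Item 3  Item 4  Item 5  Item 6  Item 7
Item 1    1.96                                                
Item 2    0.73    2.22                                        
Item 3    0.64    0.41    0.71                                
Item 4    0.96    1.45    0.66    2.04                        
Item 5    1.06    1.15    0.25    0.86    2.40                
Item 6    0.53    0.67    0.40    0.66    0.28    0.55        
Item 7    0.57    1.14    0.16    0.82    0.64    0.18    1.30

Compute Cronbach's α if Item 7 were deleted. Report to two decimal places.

Remaining items: Item 1, Item 2, Item 3, Item 4, Item 5, Item 6 (k = 6).
ΣVar(i) = 1.96 + 2.22 + 0.71 + 2.04 + 2.40 + 0.55 = 9.88
σ²_T = 9.88 + 2 × 10.71 = 31.30
α (item deleted) = (6/5)·(1 − 9.88/31.30) = 0.82

α = 0.82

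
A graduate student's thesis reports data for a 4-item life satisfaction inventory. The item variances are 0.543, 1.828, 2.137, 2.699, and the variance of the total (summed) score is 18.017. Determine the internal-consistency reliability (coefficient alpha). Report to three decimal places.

Σσ²ᵢ = 0.543 + 1.828 + 2.137 + 2.699 = 7.207
α = (k/(k−1))·(1 − Σσ²ᵢ/σ²_total) = (4/3)·(1 − 7.207/18.017) = 0.800

coefficient alpha = 0.800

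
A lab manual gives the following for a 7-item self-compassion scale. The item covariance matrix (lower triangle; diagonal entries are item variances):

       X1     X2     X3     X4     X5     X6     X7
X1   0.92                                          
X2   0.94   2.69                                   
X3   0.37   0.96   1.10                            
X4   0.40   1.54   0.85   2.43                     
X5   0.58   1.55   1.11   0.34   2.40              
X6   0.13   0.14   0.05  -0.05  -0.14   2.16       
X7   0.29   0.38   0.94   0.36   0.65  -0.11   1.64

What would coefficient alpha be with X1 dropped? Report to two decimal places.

α = 0.70

Remaining items: X2, X3, X4, X5, X6, X7 (k = 6).
ΣVar(i) = 2.69 + 1.10 + 2.43 + 2.40 + 2.16 + 1.64 = 12.42
σ²_T = 12.42 + 2 × 8.57 = 29.56
α (item deleted) = (6/5)·(1 − 12.42/29.56) = 0.70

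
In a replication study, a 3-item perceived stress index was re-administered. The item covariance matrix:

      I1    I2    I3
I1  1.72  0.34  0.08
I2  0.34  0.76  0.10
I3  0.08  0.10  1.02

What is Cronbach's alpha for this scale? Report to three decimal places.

ΣVar(i) = 1.72 + 0.76 + 1.02 = 3.50
Sum of off-diagonal covariances = 0.52
total variance = 3.50 + 2 × 0.52 = 4.54
α = (k/(k−1))·(1 − ΣVar(i)/total variance) = (3/2)·(1 − 3.50/4.54) = 0.344

Cronbach's alpha = 0.344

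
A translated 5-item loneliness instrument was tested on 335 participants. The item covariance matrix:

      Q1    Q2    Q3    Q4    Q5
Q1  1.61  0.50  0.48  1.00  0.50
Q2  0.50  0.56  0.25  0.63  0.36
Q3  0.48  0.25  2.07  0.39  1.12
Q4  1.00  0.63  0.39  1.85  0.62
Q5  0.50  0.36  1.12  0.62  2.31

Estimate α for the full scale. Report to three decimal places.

Σσ²ᵢ = 1.61 + 0.56 + 2.07 + 1.85 + 2.31 = 8.40
Sum of the distinct covariances = 5.85
total variance = 8.40 + 2 × 5.85 = 20.10
α = (k/(k−1))·(1 − Σσ²ᵢ/total variance) = (5/4)·(1 − 8.40/20.10) = 0.728

α = 0.728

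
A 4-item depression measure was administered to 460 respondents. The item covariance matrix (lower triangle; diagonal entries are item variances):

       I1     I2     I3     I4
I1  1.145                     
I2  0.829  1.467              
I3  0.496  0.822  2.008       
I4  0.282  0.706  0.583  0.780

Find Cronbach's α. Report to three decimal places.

Σσ²ᵢ = 1.145 + 1.467 + 2.008 + 0.780 = 5.400
Σ_{i<j} σ_ij = 3.718
Var(T) = 5.400 + 2 × 3.718 = 12.836
α = (k/(k−1))·(1 − Σσ²ᵢ/Var(T)) = (4/3)·(1 − 5.400/12.836) = 0.772

Cronbach's α = 0.772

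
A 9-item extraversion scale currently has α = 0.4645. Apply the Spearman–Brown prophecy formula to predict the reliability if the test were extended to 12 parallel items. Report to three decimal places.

predicted reliability = 0.536

Length factor m = 12/9 = 1.3333
α' = m·α / (1 + (m−1)·α)
   = 12/9 × 0.4645 / (1 + (12/9 − 1) × 0.4645)
   = 0.6193 / 1.1548 = 0.536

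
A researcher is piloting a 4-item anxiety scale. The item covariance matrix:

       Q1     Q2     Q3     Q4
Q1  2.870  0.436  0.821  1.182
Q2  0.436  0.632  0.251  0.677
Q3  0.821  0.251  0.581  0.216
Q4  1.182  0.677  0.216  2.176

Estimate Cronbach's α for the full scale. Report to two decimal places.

Cronbach's α = 0.71

Σσ²ᵢ = 2.870 + 0.632 + 0.581 + 2.176 = 6.259
Sum of the distinct covariances = 3.583
Var(T) = 6.259 + 2 × 3.583 = 13.425
α = (k/(k−1))·(1 − Σσ²ᵢ/Var(T)) = (4/3)·(1 − 6.259/13.425) = 0.71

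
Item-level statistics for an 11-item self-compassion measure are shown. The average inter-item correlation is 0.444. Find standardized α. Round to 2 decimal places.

standardized α = 0.90

Standardized α = k·r̄ / (1 + (k−1)·r̄) = 11 × 0.444 / (1 + 10 × 0.444)
  = 4.8840 / 5.4400 = 0.90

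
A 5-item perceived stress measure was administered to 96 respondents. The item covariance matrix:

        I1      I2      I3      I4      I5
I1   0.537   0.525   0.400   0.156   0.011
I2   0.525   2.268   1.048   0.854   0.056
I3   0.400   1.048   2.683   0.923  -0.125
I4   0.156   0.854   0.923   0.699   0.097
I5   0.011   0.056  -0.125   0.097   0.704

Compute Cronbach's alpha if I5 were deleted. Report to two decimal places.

Remaining items: I1, I2, I3, I4 (k = 4).
sum of item variances = 0.537 + 2.268 + 2.683 + 0.699 = 6.187
σ²_total = 6.187 + 2 × 3.906 = 13.999
α (item deleted) = (4/3)·(1 − 6.187/13.999) = 0.74

α = 0.74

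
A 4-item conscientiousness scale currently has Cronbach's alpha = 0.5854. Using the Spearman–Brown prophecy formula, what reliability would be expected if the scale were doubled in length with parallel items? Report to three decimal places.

predicted reliability = 0.738

Length factor m = 2
α' = m·α / (1 + (m−1)·α)
   = 2 × 0.5854 / (1 + (2 − 1) × 0.5854)
   = 1.1708 / 1.5854 = 0.738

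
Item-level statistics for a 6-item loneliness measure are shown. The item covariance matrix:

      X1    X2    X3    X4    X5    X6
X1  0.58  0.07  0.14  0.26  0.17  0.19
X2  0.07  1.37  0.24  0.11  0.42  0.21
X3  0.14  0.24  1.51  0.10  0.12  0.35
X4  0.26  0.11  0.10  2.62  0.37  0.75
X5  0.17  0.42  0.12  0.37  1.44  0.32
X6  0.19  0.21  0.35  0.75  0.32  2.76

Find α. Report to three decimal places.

α = 0.512

Σσᵢ² = 0.58 + 1.37 + 1.51 + 2.62 + 1.44 + 2.76 = 10.28
Sum of off-diagonal covariances = 3.82
σ²_T = 10.28 + 2 × 3.82 = 17.92
α = (k/(k−1))·(1 − Σσᵢ²/σ²_T) = (6/5)·(1 − 10.28/17.92) = 0.512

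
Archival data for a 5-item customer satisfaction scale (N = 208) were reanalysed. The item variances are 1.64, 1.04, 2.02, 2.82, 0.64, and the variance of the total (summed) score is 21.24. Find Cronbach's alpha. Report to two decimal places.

Cronbach's alpha = 0.77

sum of item variances = 1.64 + 1.04 + 2.02 + 2.82 + 0.64 = 8.16
α = (k/(k−1))·(1 − sum of item variances/σ²_T) = (5/4)·(1 − 8.16/21.24) = 0.77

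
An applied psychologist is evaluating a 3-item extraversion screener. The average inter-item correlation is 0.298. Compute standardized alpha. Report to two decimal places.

Standardized α = k·r̄ / (1 + (k−1)·r̄) = 3 × 0.298 / (1 + 2 × 0.298)
  = 0.8940 / 1.5960 = 0.56

standardized alpha = 0.56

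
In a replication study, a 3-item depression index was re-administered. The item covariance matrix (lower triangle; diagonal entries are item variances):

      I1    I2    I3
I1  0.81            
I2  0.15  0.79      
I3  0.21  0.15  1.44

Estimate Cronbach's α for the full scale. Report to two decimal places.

Σσ²ᵢ = 0.81 + 0.79 + 1.44 = 3.04
Sum of the distinct covariances = 0.51
σ²_T = 3.04 + 2 × 0.51 = 4.06
α = (k/(k−1))·(1 − Σσ²ᵢ/σ²_T) = (3/2)·(1 − 3.04/4.06) = 0.38

Cronbach's α = 0.38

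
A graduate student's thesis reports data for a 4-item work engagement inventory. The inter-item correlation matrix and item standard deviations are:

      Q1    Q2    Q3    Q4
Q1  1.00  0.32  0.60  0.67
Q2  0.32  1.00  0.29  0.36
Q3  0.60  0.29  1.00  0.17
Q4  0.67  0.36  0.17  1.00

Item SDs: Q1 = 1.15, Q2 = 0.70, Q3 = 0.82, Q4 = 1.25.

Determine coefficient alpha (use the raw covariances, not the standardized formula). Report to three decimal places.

Σσ²ᵢ = 1.15² + 0.70² + 0.82² + 1.25² = 4.0474
Covariances σ_ij = r_ij · s_i · s_j:
  σ(Q1,Q2) = 0.32 × 1.15 × 0.70 = 0.2576
  σ(Q1,Q3) = 0.60 × 1.15 × 0.82 = 0.5658
  σ(Q1,Q4) = 0.67 × 1.15 × 1.25 = 0.9631
  σ(Q2,Q3) = 0.29 × 0.70 × 0.82 = 0.1665
  σ(Q2,Q4) = 0.36 × 0.70 × 1.25 = 0.3150
  σ(Q3,Q4) = 0.17 × 0.82 × 1.25 = 0.1742
σ²_T = Σσ²ᵢ + 2·Σσ_ij = 4.0474 + 2 × 2.4422 = 8.9318
α = (4/3)·(1 − 4.0474/8.9318) = 0.729

α = 0.729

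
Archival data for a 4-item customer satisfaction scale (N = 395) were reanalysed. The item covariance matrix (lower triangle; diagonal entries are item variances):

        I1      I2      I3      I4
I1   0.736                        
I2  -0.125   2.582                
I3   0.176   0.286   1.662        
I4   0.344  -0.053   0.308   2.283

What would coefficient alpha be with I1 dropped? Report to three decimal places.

Remaining items: I2, I3, I4 (k = 3).
Σσᵢ² = 2.582 + 1.662 + 2.283 = 6.527
total variance = 6.527 + 2 × 0.541 = 7.609
α (item deleted) = (3/2)·(1 − 6.527/7.609) = 0.213

coefficient alpha = 0.213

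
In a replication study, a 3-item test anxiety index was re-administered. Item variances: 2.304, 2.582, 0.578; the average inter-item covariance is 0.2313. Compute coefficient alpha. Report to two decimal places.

Σσ²ᵢ = 2.304 + 2.582 + 0.578 = 5.464
Sum of the 3 distinct covariances = 3 × 0.2313 = 0.6939
Var(T) = Σσ²ᵢ + 2·Σcov = 5.464 + 2 × 0.6939 = 6.8518
α = (3/2)·(1 − 5.464/6.8518) = 0.30

coefficient alpha = 0.30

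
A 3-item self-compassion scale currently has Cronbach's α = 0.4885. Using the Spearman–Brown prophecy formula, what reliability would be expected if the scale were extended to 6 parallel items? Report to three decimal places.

Length factor m = 6/3 = 2.0000
α' = m·α / (1 + (m−1)·α)
   = 6/3 × 0.4885 / (1 + (6/3 − 1) × 0.4885)
   = 0.9770 / 1.4885 = 0.656

predicted reliability = 0.656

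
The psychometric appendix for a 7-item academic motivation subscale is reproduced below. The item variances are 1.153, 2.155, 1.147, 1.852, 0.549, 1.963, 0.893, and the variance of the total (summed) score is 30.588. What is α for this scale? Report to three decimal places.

α = 0.796

sum of item variances = 1.153 + 2.155 + 1.147 + 1.852 + 0.549 + 1.963 + 0.893 = 9.712
α = (k/(k−1))·(1 − sum of item variances/σ²_total) = (7/6)·(1 − 9.712/30.588) = 0.796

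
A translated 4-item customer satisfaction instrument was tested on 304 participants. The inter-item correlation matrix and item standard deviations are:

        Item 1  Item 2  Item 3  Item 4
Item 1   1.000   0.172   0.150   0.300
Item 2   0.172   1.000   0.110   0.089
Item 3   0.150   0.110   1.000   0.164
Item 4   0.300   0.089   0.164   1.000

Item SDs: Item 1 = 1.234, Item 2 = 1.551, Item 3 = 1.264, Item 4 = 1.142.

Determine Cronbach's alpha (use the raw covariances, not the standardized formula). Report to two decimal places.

α = 0.42

Σσ²ᵢ = 1.234² + 1.551² + 1.264² + 1.142² = 6.8302
Covariances σ_ij = r_ij · s_i · s_j:
  σ(Item 1,Item 2) = 0.172 × 1.234 × 1.551 = 0.3292
  σ(Item 1,Item 3) = 0.150 × 1.234 × 1.264 = 0.2340
  σ(Item 1,Item 4) = 0.300 × 1.234 × 1.142 = 0.4228
  σ(Item 2,Item 3) = 0.110 × 1.551 × 1.264 = 0.2157
  σ(Item 2,Item 4) = 0.089 × 1.551 × 1.142 = 0.1576
  σ(Item 3,Item 4) = 0.164 × 1.264 × 1.142 = 0.2367
σ²_T = Σσ²ᵢ + 2·Σσ_ij = 6.8302 + 2 × 1.5960 = 10.0222
α = (4/3)·(1 − 6.8302/10.0222) = 0.42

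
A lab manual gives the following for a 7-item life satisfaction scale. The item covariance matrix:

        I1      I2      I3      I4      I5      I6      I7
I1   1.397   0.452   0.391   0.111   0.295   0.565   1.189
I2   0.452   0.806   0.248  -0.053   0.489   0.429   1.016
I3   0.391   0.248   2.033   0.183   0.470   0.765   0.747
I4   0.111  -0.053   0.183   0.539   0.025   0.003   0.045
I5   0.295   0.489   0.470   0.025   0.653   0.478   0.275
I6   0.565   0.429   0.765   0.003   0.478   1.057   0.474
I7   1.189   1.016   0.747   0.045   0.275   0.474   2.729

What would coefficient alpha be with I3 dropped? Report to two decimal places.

Remaining items: I1, I2, I4, I5, I6, I7 (k = 6).
Σσᵢ² = 1.397 + 0.806 + 0.539 + 0.653 + 1.057 + 2.729 = 7.181
σ²_total = 7.181 + 2 × 5.793 = 18.767
α (item deleted) = (6/5)·(1 − 7.181/18.767) = 0.74

α = 0.74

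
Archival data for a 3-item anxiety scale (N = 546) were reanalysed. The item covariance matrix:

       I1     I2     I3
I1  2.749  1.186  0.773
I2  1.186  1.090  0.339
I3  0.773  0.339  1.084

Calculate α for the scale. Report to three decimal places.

Σσᵢ² = 2.749 + 1.090 + 1.084 = 4.923
Sum of off-diagonal covariances = 2.298
Var(T) = 4.923 + 2 × 2.298 = 9.519
α = (k/(k−1))·(1 − Σσᵢ²/Var(T)) = (3/2)·(1 − 4.923/9.519) = 0.724

α = 0.724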